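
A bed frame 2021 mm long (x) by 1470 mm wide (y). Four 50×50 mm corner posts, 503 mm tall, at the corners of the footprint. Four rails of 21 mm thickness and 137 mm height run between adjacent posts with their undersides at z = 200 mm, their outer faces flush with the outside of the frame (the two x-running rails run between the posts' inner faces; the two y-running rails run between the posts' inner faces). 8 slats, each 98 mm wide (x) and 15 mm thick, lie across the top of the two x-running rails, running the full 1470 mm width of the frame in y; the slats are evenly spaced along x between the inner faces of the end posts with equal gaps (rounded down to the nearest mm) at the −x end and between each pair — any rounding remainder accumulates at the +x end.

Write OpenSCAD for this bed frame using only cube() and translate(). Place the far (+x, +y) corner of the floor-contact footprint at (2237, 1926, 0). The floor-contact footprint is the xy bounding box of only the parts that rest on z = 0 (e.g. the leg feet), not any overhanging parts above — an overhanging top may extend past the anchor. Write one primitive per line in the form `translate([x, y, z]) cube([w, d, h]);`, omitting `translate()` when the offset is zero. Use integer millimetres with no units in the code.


translate([216, 456, 0]) cube([50, 50, 503]);
translate([216, 1876, 0]) cube([50, 50, 503]);
translate([2187, 456, 0]) cube([50, 50, 503]);
translate([2187, 1876, 0]) cube([50, 50, 503]);
translate([266, 456, 200]) cube([1921, 21, 137]);
translate([266, 1905, 200]) cube([1921, 21, 137]);
translate([216, 506, 200]) cube([21, 1370, 137]);
translate([2216, 506, 200]) cube([21, 1370, 137]);
translate([392, 456, 337]) cube([98, 1470, 15]);
translate([616, 456, 337]) cube([98, 1470, 15]);
translate([840, 456, 337]) cube([98, 1470, 15]);
translate([1064, 456, 337]) cube([98, 1470, 15]);
translate([1288, 456, 337]) cube([98, 1470, 15]);
translate([1512, 456, 337]) cube([98, 1470, 15]);
translate([1736, 456, 337]) cube([98, 1470, 15]);
translate([1960, 456, 337]) cube([98, 1470, 15]);


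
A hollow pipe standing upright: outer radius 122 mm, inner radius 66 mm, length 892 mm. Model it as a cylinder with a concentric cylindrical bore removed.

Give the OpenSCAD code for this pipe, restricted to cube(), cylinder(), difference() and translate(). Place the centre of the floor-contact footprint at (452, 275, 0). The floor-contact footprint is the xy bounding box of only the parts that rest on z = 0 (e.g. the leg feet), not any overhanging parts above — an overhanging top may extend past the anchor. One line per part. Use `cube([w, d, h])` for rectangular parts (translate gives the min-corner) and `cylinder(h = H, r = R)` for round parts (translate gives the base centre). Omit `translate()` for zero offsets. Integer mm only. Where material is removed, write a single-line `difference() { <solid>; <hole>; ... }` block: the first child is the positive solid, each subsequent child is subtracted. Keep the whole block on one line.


difference() { translate([452, 275, 0]) cylinder(h = 892, r = 122); translate([452, 275, 0]) cylinder(h = 892, r = 66); }


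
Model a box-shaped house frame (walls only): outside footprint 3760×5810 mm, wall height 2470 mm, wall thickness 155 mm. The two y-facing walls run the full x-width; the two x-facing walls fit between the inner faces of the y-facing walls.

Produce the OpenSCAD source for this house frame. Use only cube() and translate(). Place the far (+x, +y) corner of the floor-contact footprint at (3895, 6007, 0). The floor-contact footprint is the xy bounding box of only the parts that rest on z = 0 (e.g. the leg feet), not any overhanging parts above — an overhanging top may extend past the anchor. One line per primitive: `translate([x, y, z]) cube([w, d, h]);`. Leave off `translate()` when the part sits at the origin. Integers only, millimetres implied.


translate([135, 197, 0]) cube([3760, 155, 2470]);
translate([135, 5852, 0]) cube([3760, 155, 2470]);
translate([135, 352, 0]) cube([155, 5500, 2470]);
translate([3740, 352, 0]) cube([155, 5500, 2470]);


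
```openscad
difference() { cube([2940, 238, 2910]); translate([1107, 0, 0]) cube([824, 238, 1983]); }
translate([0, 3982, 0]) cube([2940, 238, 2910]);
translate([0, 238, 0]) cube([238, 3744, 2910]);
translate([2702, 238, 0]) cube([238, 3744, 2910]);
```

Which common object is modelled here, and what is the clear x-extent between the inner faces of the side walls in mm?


A single room. The interior width is 2464 mm.

Four walls enclosing a rectangle with a door in the front wall — a room. Outside width 2940 minus two 238 mm walls gives 2464 mm.


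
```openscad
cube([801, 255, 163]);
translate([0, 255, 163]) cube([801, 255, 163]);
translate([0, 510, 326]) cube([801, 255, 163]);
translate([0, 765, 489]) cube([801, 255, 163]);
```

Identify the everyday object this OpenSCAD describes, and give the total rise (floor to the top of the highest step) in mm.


A staircase. The total rise is 652 mm.

4 identical blocks, each offset up and back from the previous — a staircase. Each step is 163 mm tall and there are 4 of them, so the total rise is 4 × 163 = 652 mm.


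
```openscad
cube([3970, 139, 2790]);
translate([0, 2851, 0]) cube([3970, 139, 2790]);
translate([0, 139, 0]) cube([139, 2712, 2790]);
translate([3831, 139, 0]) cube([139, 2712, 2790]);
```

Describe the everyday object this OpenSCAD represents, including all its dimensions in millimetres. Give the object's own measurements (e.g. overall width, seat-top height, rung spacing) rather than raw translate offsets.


The wall frame of a small rectangular building: four walls, each 2790 mm tall and 139 mm thick, enclosing a footprint 3970 mm (x) by 2990 mm (y) outside-to-outside, with no floor or roof. The front and back walls (the −y and +y sides) span the full width; the two side walls fit between them.


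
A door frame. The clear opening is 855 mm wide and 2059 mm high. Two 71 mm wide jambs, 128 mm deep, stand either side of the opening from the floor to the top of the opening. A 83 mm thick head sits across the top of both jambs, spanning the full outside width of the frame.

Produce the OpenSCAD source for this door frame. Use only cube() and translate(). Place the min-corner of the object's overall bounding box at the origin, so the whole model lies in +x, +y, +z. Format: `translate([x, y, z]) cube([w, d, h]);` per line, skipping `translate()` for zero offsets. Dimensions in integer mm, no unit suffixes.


cube([71, 128, 2059]);
translate([926, 0, 0]) cube([71, 128, 2059]);
translate([0, 0, 2059]) cube([997, 128, 83]);


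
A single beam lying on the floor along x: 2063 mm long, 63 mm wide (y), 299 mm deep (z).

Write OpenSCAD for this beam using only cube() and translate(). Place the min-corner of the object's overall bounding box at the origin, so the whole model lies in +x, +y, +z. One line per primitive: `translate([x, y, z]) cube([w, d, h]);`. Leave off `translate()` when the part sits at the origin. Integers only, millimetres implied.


cube([2063, 63, 299]);


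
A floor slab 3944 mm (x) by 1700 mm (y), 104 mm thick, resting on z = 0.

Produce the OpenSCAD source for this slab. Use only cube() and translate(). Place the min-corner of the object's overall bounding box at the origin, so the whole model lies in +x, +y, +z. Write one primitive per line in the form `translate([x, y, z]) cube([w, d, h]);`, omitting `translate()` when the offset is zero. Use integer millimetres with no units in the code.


cube([3944, 1700, 104]);


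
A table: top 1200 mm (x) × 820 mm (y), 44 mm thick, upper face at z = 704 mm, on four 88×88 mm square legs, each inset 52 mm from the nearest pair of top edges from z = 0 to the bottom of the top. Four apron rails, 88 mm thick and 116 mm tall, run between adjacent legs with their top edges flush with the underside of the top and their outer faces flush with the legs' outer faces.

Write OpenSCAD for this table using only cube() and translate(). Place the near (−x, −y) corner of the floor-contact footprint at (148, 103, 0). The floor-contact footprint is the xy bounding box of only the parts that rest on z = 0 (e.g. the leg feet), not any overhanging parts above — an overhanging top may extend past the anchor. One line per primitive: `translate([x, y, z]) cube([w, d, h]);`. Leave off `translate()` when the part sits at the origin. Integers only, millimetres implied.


translate([96, 51, 660]) cube([1200, 820, 44]);
translate([148, 103, 0]) cube([88, 88, 660]);
translate([1156, 103, 0]) cube([88, 88, 660]);
translate([148, 731, 0]) cube([88, 88, 660]);
translate([1156, 731, 0]) cube([88, 88, 660]);
translate([236, 103, 544]) cube([920, 88, 116]);
translate([236, 731, 544]) cube([920, 88, 116]);
translate([148, 191, 544]) cube([88, 540, 116]);
translate([1156, 191, 544]) cube([88, 540, 116]);


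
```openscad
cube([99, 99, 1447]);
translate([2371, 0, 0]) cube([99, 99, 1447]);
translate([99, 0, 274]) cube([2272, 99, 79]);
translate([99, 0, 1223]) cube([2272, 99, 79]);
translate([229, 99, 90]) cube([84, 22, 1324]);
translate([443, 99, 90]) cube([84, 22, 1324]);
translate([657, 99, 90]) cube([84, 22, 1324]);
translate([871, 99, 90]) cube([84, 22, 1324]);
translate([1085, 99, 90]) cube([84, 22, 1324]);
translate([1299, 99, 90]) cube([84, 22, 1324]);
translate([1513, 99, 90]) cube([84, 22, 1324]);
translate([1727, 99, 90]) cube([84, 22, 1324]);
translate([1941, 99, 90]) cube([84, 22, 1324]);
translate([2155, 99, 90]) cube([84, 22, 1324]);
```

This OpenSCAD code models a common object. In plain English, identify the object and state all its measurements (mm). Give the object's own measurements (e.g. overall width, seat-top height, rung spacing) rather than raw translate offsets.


A fence section. Two 99×99 mm posts, 1447 mm tall, stand on the floor with a clear span of 2272 mm between their inner faces. Two horizontal rails of 99×79 mm section span the gap between the posts with their undersides at z = 274 mm and z = 1223 mm, flush with the posts' −y face. 10 pickets, each 84 mm wide, 22 mm thick and 1324 mm tall, are fixed to the +y face of the rails with their bottoms at z = 90 mm, spaced across the span with a 130 mm gap after the −x post and between neighbouring pickets, with 132 mm left before the +x post.


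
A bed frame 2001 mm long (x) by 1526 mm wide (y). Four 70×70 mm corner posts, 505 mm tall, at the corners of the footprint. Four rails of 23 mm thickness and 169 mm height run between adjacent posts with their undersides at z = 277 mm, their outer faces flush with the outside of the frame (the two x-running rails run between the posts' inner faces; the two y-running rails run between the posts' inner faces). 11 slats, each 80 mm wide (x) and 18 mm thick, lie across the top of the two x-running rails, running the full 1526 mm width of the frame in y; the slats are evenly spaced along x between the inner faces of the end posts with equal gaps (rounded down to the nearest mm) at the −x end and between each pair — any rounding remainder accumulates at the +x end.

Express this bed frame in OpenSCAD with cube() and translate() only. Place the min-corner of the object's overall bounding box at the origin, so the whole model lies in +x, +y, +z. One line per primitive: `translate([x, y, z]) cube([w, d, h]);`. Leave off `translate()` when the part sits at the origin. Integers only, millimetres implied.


// slat z = rail_z + rail_h = 277 + 169 = 446
// slat gap = ⌊(1861 − 11·80) / 12⌋ = 81
cube([70, 70, 505]);
translate([0, 1456, 0]) cube([70, 70, 505]);
translate([1931, 0, 0]) cube([70, 70, 505]);
translate([1931, 1456, 0]) cube([70, 70, 505]);
translate([70, 0, 277]) cube([1861, 23, 169]);
translate([70, 1503, 277]) cube([1861, 23, 169]);
translate([0, 70, 277]) cube([23, 1386, 169]);
translate([1978, 70, 277]) cube([23, 1386, 169]);
translate([151, 0, 446]) cube([80, 1526, 18]);
translate([312, 0, 446]) cube([80, 1526, 18]);
translate([473, 0, 446]) cube([80, 1526, 18]);
translate([634, 0, 446]) cube([80, 1526, 18]);
translate([795, 0, 446]) cube([80, 1526, 18]);
translate([956, 0, 446]) cube([80, 1526, 18]);
translate([1117, 0, 446]) cube([80, 1526, 18]);
translate([1278, 0, 446]) cube([80, 1526, 18]);
translate([1439, 0, 446]) cube([80, 1526, 18]);
translate([1600, 0, 446]) cube([80, 1526, 18]);
translate([1761, 0, 446]) cube([80, 1526, 18]);


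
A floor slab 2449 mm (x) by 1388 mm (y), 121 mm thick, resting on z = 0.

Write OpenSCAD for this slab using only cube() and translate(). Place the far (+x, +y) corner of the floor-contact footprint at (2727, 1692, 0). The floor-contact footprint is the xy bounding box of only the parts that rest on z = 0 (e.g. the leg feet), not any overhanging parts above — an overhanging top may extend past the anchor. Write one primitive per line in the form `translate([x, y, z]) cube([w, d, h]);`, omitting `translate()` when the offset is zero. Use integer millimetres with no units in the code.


translate([278, 304, 0]) cube([2449, 1388, 121]);


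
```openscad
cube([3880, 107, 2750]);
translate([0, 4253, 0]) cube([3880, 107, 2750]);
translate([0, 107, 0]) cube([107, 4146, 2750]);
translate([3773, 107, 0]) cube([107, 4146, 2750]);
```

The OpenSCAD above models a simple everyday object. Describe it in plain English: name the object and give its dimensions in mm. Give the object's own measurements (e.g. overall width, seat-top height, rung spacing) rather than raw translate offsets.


The wall frame of a small rectangular building: four walls, each 2750 mm tall and 107 mm thick, enclosing a footprint 3880 mm (x) by 4360 mm (y) outside-to-outside, with no floor or roof. The front and back walls (the −y and +y sides) span the full width; the two side walls fit between them.


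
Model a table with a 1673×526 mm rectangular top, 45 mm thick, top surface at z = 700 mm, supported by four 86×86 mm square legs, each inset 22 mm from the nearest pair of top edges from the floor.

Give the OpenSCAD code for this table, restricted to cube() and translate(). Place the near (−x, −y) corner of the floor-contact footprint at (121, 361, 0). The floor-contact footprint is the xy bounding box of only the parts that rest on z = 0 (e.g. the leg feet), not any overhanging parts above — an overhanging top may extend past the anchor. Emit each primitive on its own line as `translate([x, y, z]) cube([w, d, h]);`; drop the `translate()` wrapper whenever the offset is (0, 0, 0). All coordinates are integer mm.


translate([99, 339, 655]) cube([1673, 526, 45]);
translate([121, 361, 0]) cube([86, 86, 655]);
translate([1664, 361, 0]) cube([86, 86, 655]);
translate([121, 757, 0]) cube([86, 86, 655]);
translate([1664, 757, 0]) cube([86, 86, 655]);


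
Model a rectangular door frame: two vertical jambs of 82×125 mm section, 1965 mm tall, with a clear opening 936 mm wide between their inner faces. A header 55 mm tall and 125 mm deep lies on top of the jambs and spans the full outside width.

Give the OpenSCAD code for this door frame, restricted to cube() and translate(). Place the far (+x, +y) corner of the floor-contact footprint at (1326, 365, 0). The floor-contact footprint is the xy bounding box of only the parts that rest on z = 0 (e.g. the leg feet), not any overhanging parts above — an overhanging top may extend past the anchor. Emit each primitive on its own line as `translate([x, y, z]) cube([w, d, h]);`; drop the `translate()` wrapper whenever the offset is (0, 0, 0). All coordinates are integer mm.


translate([226, 240, 0]) cube([82, 125, 1965]);
translate([1244, 240, 0]) cube([82, 125, 1965]);
translate([226, 240, 1965]) cube([1100, 125, 55]);


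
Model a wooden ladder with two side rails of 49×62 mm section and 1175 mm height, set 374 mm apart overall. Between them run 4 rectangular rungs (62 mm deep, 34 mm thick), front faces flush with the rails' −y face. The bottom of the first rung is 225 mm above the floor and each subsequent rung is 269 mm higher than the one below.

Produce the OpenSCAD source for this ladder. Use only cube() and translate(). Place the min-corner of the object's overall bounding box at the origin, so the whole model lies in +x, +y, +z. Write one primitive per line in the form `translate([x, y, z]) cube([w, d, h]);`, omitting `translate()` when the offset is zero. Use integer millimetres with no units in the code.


// rung span = 374 - 2*49 = 276
// rung[k] z = 225 + k*269
cube([49, 62, 1175]);
translate([325, 0, 0]) cube([49, 62, 1175]);
translate([49, 0, 225]) cube([276, 62, 34]);
translate([49, 0, 494]) cube([276, 62, 34]);
translate([49, 0, 763]) cube([276, 62, 34]);
translate([49, 0, 1032]) cube([276, 62, 34]);


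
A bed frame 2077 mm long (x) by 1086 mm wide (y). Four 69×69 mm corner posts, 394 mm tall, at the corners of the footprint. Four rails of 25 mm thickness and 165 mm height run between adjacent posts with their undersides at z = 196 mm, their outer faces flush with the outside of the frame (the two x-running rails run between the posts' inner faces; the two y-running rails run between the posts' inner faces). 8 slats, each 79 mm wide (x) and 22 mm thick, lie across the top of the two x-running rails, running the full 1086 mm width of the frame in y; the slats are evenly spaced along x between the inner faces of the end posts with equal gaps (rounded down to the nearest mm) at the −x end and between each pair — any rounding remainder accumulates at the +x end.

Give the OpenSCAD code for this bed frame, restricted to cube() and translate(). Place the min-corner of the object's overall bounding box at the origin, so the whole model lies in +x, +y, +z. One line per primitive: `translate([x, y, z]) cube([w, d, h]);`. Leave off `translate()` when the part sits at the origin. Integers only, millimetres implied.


// slat z = rail_z + rail_h = 196 + 165 = 361
// slat gap = ⌊(1939 − 8·79) / 9⌋ = 145
cube([69, 69, 394]);
translate([0, 1017, 0]) cube([69, 69, 394]);
translate([2008, 0, 0]) cube([69, 69, 394]);
translate([2008, 1017, 0]) cube([69, 69, 394]);
translate([69, 0, 196]) cube([1939, 25, 165]);
translate([69, 1061, 196]) cube([1939, 25, 165]);
translate([0, 69, 196]) cube([25, 948, 165]);
translate([2052, 69, 196]) cube([25, 948, 165]);
translate([214, 0, 361]) cube([79, 1086, 22]);
translate([438, 0, 361]) cube([79, 1086, 22]);
translate([662, 0, 361]) cube([79, 1086, 22]);
translate([886, 0, 361]) cube([79, 1086, 22]);
translate([1110, 0, 361]) cube([79, 1086, 22]);
translate([1334, 0, 361]) cube([79, 1086, 22]);
translate([1558, 0, 361]) cube([79, 1086, 22]);
translate([1782, 0, 361]) cube([79, 1086, 22]);


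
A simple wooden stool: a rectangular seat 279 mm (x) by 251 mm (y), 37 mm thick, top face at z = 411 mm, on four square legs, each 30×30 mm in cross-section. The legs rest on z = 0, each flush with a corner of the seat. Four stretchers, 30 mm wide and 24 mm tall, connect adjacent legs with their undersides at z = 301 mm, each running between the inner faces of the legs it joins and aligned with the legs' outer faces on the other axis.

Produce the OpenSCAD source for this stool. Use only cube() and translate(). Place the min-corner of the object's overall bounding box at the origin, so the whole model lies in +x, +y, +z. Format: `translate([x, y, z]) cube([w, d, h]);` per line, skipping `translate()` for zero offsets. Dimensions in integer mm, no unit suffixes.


translate([0, 0, 374]) cube([279, 251, 37]);
cube([30, 30, 374]);
translate([249, 0, 0]) cube([30, 30, 374]);
translate([0, 221, 0]) cube([30, 30, 374]);
translate([249, 221, 0]) cube([30, 30, 374]);
translate([30, 0, 301]) cube([219, 30, 24]);
translate([30, 221, 301]) cube([219, 30, 24]);
translate([0, 30, 301]) cube([30, 191, 24]);
translate([249, 30, 301]) cube([30, 191, 24]);


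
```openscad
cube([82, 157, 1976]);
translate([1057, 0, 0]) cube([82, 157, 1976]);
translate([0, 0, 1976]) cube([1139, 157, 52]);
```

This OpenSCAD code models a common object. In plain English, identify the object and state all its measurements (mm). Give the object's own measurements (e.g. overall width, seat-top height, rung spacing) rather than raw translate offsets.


A door frame. The clear opening is 975 mm wide and 1976 mm high. Two 82 mm wide jambs, 157 mm deep, stand either side of the opening from the floor to the top of the opening. A 52 mm thick head sits across the top of both jambs, spanning the full outside width of the frame.


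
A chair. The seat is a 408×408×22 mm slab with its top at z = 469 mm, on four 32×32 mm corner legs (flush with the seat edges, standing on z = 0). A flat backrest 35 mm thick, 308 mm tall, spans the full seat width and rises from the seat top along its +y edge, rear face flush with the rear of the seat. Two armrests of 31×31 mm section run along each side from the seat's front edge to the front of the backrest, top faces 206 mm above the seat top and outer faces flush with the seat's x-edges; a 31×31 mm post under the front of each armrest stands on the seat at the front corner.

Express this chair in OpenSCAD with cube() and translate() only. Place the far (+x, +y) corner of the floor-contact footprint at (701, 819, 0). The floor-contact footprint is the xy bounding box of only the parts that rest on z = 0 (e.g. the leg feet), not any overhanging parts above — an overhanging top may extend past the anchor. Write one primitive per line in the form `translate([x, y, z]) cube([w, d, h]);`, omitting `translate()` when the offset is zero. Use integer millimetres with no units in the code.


translate([293, 411, 447]) cube([408, 408, 22]);
translate([293, 411, 0]) cube([32, 32, 447]);
translate([669, 411, 0]) cube([32, 32, 447]);
translate([293, 787, 0]) cube([32, 32, 447]);
translate([669, 787, 0]) cube([32, 32, 447]);
translate([293, 784, 469]) cube([408, 35, 308]);
translate([293, 411, 644]) cube([31, 373, 31]);
translate([670, 411, 644]) cube([31, 373, 31]);
translate([293, 411, 469]) cube([31, 31, 175]);
translate([670, 411, 469]) cube([31, 31, 175]);


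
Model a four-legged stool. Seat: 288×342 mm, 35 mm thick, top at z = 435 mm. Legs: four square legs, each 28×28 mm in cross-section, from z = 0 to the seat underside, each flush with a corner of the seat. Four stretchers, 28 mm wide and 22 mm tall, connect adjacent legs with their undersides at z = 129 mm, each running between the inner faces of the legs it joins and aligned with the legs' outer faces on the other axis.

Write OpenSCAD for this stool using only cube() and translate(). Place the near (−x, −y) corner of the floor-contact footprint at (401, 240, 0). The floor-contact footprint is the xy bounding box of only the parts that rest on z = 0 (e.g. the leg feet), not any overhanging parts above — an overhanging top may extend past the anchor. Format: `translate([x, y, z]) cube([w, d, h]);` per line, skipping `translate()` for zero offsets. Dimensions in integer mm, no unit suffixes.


translate([401, 240, 400]) cube([288, 342, 35]);
translate([401, 240, 0]) cube([28, 28, 400]);
translate([661, 240, 0]) cube([28, 28, 400]);
translate([401, 554, 0]) cube([28, 28, 400]);
translate([661, 554, 0]) cube([28, 28, 400]);
translate([429, 240, 129]) cube([232, 28, 22]);
translate([429, 554, 129]) cube([232, 28, 22]);
translate([401, 268, 129]) cube([28, 286, 22]);
translate([661, 268, 129]) cube([28, 286, 22]);


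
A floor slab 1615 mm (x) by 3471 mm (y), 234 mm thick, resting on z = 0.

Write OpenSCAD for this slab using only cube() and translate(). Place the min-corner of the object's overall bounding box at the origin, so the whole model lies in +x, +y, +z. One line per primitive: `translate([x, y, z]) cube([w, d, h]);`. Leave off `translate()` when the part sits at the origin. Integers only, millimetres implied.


cube([1615, 3471, 234]);


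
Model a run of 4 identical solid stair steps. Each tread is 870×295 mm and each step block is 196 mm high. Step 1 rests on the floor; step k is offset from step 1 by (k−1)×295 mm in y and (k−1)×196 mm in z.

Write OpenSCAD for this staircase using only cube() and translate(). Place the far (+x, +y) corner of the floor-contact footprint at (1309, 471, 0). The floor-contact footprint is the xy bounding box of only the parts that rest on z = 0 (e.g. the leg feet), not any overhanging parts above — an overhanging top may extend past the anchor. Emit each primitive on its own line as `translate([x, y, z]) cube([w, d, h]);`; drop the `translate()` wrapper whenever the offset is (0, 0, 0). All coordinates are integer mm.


translate([439, 176, 0]) cube([870, 295, 196]);
translate([439, 471, 196]) cube([870, 295, 196]);
translate([439, 766, 392]) cube([870, 295, 196]);
translate([439, 1061, 588]) cube([870, 295, 196]);


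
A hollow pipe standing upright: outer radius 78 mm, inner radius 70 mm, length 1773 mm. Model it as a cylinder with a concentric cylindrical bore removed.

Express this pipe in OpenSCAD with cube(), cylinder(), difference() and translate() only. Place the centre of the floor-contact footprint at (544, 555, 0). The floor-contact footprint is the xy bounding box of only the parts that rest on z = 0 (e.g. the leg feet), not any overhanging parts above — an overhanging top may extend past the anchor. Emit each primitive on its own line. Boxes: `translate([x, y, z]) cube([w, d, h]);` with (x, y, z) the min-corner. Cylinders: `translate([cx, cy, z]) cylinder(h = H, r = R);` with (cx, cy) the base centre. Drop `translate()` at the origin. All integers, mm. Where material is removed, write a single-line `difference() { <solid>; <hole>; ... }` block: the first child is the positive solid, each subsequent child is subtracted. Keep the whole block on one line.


difference() { translate([544, 555, 0]) cylinder(h = 1773, r = 78); translate([544, 555, 0]) cylinder(h = 1773, r = 70); }


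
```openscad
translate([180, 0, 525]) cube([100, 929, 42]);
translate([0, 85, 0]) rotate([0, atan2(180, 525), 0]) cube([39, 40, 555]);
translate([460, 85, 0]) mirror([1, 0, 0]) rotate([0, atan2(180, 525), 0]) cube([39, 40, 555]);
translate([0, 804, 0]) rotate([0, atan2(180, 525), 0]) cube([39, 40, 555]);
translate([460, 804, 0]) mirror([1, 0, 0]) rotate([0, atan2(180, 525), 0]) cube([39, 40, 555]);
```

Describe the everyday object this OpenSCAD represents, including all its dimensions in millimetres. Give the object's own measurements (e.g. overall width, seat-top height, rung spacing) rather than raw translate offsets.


A sawhorse. A 100×929×42 mm beam (x, y, z) sits on two A-frame leg pairs. Each pair is two raked legs of 39×40 mm section (40 mm along y) splaying symmetrically in x. Each leg rises 525 mm vertically over 180 mm of horizontal reach and is 555 mm long along its own axis. Every leg's outer bottom edge rests on the floor and its outer top edge meets a bottom edge of the beam — the left legs (tilting toward +x) meet the beam's −x bottom edge, the right legs (their mirror images, tilting toward −x) meet its +x bottom edge — so the leg tops tuck under the beam, the beam's underside is 525 mm above the floor, and the feet are 460 mm apart outside-to-outside with the beam centred between them. The two leg pairs are set in 85 mm from either end of the beam.


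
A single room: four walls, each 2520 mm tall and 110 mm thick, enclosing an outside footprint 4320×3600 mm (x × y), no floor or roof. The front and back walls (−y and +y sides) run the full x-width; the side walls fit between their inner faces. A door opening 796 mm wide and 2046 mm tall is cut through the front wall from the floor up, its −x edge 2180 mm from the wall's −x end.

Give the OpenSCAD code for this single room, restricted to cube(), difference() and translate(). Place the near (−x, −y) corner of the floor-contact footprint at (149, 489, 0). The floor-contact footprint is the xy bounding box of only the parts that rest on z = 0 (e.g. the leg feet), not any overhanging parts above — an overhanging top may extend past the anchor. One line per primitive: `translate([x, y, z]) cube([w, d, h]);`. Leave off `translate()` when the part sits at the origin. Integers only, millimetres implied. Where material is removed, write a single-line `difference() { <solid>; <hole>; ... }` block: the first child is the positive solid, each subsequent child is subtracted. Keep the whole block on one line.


difference() { translate([149, 489, 0]) cube([4320, 110, 2520]); translate([2329, 489, 0]) cube([796, 110, 2046]); }
translate([149, 3979, 0]) cube([4320, 110, 2520]);
translate([149, 599, 0]) cube([110, 3380, 2520]);
translate([4359, 599, 0]) cube([110, 3380, 2520]);


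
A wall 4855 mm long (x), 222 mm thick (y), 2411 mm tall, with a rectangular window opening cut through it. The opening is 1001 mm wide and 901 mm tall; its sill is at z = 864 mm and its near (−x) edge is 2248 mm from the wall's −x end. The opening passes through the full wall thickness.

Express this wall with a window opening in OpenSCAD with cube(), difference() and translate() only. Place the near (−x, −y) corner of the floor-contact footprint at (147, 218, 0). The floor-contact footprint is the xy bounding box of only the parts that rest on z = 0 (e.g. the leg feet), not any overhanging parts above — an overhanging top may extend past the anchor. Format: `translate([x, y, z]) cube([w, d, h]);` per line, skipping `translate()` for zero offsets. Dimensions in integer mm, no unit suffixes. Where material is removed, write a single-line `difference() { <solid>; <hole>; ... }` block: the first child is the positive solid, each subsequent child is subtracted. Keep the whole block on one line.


difference() { translate([147, 218, 0]) cube([4855, 222, 2411]); translate([2395, 218, 864]) cube([1001, 222, 901]); }


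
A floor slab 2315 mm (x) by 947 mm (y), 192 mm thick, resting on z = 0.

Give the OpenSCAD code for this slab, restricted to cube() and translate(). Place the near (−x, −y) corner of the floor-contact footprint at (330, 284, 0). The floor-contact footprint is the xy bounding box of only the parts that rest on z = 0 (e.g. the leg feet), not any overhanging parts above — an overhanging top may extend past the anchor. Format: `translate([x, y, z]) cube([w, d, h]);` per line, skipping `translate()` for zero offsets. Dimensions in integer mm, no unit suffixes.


translate([330, 284, 0]) cube([2315, 947, 192]);


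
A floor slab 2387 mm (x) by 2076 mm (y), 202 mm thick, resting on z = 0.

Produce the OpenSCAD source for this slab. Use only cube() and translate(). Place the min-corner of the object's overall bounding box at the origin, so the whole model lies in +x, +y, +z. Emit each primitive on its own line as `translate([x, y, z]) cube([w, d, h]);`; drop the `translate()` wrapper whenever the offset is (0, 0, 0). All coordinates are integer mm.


cube([2387, 2076, 202]);


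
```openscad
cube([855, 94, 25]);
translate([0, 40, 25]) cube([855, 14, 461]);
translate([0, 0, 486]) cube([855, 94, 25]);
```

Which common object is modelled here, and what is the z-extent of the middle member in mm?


An I-beam. The web height is 461 mm.

Two wide flanges with a thin centred web — an I-beam. Overall 511 mm minus two 25 mm flanges gives a web of 511 − 2·25 = 461 mm.


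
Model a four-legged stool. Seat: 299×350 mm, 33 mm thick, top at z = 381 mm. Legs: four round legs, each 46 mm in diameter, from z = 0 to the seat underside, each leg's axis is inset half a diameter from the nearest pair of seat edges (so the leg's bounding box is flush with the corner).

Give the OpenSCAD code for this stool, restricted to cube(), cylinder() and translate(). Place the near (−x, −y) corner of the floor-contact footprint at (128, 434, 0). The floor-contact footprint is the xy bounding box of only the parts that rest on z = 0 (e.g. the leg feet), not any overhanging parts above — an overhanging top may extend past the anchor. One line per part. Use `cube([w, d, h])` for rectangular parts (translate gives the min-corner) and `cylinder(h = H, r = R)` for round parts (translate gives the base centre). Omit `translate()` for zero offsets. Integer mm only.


translate([128, 434, 348]) cube([299, 350, 33]);
translate([151, 457, 0]) cylinder(h = 348, r = 23);
translate([404, 457, 0]) cylinder(h = 348, r = 23);
translate([151, 761, 0]) cylinder(h = 348, r = 23);
translate([404, 761, 0]) cylinder(h = 348, r = 23);


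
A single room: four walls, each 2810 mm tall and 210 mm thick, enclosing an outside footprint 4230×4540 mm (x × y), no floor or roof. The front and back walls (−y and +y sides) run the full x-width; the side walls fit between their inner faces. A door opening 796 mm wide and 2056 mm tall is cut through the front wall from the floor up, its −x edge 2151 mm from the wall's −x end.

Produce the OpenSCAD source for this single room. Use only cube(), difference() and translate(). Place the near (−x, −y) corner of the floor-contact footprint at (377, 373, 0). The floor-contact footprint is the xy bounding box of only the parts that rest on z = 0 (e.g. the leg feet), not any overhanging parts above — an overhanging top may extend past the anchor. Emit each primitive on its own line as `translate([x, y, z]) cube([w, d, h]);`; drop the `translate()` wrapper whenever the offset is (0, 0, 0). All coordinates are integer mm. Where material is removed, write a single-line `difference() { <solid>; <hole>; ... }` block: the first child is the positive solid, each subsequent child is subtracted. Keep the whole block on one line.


difference() { translate([377, 373, 0]) cube([4230, 210, 2810]); translate([2528, 373, 0]) cube([796, 210, 2056]); }
translate([377, 4703, 0]) cube([4230, 210, 2810]);
translate([377, 583, 0]) cube([210, 4120, 2810]);
translate([4397, 583, 0]) cube([210, 4120, 2810]);


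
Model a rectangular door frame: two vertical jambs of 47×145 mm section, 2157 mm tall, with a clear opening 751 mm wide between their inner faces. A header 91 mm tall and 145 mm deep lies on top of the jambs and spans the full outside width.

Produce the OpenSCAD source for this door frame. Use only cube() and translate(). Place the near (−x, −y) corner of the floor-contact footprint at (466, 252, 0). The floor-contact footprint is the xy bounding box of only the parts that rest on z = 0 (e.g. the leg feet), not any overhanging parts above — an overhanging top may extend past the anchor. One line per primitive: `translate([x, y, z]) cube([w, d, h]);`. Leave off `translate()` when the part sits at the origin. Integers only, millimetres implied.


translate([466, 252, 0]) cube([47, 145, 2157]);
translate([1264, 252, 0]) cube([47, 145, 2157]);
translate([466, 252, 2157]) cube([845, 145, 91]);


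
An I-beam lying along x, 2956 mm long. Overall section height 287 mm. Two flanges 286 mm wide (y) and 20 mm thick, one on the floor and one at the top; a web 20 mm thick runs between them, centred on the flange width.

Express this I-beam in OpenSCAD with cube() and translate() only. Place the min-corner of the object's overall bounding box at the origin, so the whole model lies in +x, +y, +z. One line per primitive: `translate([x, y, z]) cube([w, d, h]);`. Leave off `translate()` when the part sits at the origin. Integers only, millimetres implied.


cube([2956, 286, 20]);
translate([0, 133, 20]) cube([2956, 20, 247]);
translate([0, 0, 267]) cube([2956, 286, 20]);


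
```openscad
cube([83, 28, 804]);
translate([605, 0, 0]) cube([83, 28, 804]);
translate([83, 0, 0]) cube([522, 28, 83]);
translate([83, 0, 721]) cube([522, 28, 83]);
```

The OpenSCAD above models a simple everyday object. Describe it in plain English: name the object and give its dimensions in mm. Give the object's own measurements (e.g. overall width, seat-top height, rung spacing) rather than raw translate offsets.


A rectangular picture frame lying in the x–z plane (depth along y). The opening is 522 mm wide (x) by 638 mm tall (z), surrounded by a border 83 mm wide on all four sides. The frame is 28 mm deep and is made of two full-height vertical stiles with two horizontal rails fitted between them.


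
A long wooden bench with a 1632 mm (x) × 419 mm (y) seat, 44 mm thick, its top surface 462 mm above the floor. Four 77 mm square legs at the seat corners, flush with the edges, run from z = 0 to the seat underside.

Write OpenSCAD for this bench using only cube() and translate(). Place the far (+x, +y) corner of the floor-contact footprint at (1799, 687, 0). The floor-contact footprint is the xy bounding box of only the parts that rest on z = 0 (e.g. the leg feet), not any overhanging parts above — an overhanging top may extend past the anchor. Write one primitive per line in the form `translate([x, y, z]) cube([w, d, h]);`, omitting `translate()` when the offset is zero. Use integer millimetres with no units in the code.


translate([167, 268, 418]) cube([1632, 419, 44]);
translate([167, 268, 0]) cube([77, 77, 418]);
translate([167, 610, 0]) cube([77, 77, 418]);
translate([1722, 268, 0]) cube([77, 77, 418]);
translate([1722, 610, 0]) cube([77, 77, 418]);


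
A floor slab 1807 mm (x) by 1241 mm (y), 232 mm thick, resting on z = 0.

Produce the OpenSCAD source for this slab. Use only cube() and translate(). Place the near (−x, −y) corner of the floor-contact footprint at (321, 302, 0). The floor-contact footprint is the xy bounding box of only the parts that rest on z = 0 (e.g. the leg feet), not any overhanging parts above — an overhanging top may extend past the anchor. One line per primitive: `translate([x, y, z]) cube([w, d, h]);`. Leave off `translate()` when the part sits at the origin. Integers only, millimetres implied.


translate([321, 302, 0]) cube([1807, 1241, 232]);


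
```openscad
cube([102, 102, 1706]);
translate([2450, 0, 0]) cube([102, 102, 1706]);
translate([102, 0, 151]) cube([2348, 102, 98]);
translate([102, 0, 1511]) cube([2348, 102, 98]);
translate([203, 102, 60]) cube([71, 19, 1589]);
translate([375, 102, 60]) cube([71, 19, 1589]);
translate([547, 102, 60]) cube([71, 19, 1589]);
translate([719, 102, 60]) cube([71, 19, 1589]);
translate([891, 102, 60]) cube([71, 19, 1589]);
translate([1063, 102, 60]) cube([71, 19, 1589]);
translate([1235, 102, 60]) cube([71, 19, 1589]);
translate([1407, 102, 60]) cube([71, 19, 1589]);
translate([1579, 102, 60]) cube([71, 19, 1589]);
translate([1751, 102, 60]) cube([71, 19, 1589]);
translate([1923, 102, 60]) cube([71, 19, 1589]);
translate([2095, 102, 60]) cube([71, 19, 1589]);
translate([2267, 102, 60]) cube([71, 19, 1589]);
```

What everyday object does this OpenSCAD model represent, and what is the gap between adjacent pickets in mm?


A fence section. The picket gap is 101 mm.

Two posts, two rails, 13 pickets — a fence section. Span 2348 mm holds 13 pickets of 71 mm with 14 equal gaps: ⌊(2348 − 13·71) / 14⌋ = 101 mm.


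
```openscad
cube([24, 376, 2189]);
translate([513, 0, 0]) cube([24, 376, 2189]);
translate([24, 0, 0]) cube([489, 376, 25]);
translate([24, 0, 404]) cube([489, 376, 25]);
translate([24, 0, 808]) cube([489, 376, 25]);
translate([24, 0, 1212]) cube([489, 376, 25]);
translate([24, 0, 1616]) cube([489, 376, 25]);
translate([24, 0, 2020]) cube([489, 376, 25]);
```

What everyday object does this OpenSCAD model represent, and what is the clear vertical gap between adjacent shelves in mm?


A bookshelf. The clear shelf gap is 379 mm.

Two tall side panels with 6 horizontal boards between them — a bookshelf. The first two shelf undersides are at z = 0 and z = 404; with shelf thickness 25, the clear gap is 404 − 0 − 25 = 379 mm.


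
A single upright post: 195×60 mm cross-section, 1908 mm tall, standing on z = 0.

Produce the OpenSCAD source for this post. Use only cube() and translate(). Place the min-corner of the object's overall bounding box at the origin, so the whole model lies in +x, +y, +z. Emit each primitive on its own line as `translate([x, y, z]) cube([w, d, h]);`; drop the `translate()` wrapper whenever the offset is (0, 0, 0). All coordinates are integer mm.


cube([195, 60, 1908]);


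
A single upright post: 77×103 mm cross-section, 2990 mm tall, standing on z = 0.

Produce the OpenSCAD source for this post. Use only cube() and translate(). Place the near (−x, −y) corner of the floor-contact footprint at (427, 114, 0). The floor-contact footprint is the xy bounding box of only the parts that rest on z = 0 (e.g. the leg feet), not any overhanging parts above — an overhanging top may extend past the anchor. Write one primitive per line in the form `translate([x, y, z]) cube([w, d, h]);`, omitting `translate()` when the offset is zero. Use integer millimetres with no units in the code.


translate([427, 114, 0]) cube([77, 103, 2990]);
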